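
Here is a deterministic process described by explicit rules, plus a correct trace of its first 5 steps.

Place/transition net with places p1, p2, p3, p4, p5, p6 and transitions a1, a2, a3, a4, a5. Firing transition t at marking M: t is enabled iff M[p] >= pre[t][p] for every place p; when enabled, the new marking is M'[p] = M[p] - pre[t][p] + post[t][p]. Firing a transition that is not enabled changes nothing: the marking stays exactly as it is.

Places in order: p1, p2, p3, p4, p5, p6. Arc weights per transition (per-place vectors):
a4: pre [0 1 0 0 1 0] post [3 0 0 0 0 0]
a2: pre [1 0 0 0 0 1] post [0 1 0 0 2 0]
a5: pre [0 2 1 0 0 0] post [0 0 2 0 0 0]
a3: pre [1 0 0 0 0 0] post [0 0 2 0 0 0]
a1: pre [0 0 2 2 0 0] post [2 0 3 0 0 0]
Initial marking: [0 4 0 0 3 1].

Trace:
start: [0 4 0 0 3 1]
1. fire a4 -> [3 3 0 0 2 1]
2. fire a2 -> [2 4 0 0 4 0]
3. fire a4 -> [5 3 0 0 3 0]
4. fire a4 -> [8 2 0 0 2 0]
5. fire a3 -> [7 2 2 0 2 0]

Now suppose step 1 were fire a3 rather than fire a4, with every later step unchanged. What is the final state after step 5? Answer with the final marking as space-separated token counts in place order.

5 2 2 0 1 1

(re-executing from step 1 with the substitution; state before step 1: [0 4 0 0 3 1])
1. fire a3 -> [0 4 0 0 3 1]
2. fire a2 -> [0 4 0 0 3 1]
3. fire a4 -> [3 3 0 0 2 1]
4. fire a4 -> [6 2 0 0 1 1]
5. fire a3 -> [5 2 2 0 1 1]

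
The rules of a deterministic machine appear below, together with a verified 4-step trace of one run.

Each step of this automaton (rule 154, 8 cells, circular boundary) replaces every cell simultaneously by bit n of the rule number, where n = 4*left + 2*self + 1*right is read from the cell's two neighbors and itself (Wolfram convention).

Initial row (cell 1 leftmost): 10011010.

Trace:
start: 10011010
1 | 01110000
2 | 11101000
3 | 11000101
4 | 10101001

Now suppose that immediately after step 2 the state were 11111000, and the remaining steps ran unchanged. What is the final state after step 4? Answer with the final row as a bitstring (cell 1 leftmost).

state after step 2 := 11111000
3 | 11110101
4 | 11100001

11100001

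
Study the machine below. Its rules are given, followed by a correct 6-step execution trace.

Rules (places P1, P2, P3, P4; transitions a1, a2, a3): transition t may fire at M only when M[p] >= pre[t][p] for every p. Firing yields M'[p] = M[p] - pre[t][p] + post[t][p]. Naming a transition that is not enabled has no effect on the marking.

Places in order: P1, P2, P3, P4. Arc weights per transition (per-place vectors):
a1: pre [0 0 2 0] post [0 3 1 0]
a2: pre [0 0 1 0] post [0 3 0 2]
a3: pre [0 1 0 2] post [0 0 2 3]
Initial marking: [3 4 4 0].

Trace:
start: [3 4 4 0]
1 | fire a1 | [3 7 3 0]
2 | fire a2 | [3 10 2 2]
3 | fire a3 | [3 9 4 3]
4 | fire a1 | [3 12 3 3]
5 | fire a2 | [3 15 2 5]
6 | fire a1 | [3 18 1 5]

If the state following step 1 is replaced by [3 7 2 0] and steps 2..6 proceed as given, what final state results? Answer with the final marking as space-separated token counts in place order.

3 15 1 5

state after step 1 := [3 7 2 0]
2 | fire a2 | [3 10 1 2]
3 | fire a3 | [3 9 3 3]
4 | fire a1 | [3 12 2 3]
5 | fire a2 | [3 15 1 5]
6 | fire a1 | [3 15 1 5]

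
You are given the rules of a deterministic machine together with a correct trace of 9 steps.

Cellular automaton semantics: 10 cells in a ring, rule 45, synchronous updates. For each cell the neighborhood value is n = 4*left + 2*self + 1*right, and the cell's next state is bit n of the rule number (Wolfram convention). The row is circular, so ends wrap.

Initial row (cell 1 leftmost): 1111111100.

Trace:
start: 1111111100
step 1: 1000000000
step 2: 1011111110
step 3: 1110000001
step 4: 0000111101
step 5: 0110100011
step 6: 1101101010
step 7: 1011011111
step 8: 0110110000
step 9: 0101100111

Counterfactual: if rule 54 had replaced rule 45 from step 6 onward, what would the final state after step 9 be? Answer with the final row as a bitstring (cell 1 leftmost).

0011111000

(re-executing steps 6..9 under rule 54; state before step 6: 0110100011)
step 6: 1001110100
step 7: 1110001111
step 8: 0001010000
step 9: 0011111000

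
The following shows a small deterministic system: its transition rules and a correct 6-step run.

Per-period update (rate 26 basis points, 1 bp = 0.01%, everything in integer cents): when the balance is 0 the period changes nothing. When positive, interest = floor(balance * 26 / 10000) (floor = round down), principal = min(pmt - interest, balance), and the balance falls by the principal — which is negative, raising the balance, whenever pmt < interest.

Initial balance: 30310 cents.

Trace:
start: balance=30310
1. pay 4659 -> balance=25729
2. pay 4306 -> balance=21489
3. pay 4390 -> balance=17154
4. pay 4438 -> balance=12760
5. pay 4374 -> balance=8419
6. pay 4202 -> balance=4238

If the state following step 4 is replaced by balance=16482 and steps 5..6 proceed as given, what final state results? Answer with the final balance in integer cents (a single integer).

7979

state after step 4 := balance=16482
5. pay 4374 -> balance=12150
6. pay 4202 -> balance=7979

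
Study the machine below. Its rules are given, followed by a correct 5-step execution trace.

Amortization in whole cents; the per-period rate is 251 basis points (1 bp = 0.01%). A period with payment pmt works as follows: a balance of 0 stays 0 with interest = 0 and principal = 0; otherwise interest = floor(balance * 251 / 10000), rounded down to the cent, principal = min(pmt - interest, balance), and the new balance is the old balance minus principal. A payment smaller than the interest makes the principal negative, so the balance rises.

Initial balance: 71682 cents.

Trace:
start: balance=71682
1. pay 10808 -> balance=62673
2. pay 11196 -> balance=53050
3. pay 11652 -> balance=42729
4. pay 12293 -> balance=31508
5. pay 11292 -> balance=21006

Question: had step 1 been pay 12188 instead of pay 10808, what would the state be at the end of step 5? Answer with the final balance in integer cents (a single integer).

19483

(re-executing from step 1 with the substitution; state before step 1: balance=71682)
1. pay 12188 -> balance=61293
2. pay 11196 -> balance=51635
3. pay 11652 -> balance=41279
4. pay 12293 -> balance=30022
5. pay 11292 -> balance=19483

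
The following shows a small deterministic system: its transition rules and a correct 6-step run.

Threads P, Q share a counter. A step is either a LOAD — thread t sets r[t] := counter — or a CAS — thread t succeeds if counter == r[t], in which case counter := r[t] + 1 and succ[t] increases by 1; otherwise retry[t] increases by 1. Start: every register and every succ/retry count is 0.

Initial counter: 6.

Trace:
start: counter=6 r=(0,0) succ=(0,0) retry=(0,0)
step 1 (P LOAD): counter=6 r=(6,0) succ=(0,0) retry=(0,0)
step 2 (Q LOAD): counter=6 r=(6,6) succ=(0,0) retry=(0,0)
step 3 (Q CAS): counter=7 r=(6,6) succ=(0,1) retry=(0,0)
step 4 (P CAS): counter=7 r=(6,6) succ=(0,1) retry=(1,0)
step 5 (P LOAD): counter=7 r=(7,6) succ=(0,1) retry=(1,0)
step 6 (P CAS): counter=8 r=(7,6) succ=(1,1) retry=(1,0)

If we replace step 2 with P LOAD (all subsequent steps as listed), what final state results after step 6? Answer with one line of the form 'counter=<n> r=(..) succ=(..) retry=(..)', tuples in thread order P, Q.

(re-executing from step 2 with the substitution; state before step 2: counter=6 r=(6,0) succ=(0,0) retry=(0,0))
step 2 (P LOAD): counter=6 r=(6,0) succ=(0,0) retry=(0,0)
step 3 (Q CAS): counter=6 r=(6,0) succ=(0,0) retry=(0,1)
step 4 (P CAS): counter=7 r=(6,0) succ=(1,0) retry=(0,1)
step 5 (P LOAD): counter=7 r=(7,0) succ=(1,0) retry=(0,1)
step 6 (P CAS): counter=8 r=(7,0) succ=(2,0) retry=(0,1)

counter=8 r=(7,0) succ=(2,0) retry=(0,1)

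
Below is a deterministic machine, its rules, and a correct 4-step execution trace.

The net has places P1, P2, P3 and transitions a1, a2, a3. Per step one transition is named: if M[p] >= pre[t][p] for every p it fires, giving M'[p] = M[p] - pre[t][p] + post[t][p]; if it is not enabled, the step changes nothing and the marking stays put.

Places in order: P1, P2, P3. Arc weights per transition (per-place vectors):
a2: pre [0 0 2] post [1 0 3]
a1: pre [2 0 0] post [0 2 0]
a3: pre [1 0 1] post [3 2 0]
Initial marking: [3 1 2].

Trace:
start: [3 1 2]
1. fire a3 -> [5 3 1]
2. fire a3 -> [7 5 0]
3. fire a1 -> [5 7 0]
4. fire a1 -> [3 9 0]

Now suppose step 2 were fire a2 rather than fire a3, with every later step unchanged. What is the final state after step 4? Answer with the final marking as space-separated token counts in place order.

(re-executing from step 2 with the substitution; state before step 2: [5 3 1])
2. fire a2 -> [5 3 1]
3. fire a1 -> [3 5 1]
4. fire a1 -> [1 7 1]

1 7 1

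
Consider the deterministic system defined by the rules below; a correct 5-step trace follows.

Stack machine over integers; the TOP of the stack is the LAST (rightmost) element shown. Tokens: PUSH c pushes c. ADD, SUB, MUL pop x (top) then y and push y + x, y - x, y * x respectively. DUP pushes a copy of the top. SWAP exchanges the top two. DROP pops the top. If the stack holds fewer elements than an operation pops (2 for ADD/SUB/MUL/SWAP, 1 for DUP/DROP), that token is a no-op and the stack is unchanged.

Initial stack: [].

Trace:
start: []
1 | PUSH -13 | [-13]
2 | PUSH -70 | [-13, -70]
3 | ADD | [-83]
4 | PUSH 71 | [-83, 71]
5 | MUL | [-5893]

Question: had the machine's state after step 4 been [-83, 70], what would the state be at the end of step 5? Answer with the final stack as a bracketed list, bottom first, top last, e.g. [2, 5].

state after step 4 := [-83, 70]
5 | MUL | [-5810]

[-5810]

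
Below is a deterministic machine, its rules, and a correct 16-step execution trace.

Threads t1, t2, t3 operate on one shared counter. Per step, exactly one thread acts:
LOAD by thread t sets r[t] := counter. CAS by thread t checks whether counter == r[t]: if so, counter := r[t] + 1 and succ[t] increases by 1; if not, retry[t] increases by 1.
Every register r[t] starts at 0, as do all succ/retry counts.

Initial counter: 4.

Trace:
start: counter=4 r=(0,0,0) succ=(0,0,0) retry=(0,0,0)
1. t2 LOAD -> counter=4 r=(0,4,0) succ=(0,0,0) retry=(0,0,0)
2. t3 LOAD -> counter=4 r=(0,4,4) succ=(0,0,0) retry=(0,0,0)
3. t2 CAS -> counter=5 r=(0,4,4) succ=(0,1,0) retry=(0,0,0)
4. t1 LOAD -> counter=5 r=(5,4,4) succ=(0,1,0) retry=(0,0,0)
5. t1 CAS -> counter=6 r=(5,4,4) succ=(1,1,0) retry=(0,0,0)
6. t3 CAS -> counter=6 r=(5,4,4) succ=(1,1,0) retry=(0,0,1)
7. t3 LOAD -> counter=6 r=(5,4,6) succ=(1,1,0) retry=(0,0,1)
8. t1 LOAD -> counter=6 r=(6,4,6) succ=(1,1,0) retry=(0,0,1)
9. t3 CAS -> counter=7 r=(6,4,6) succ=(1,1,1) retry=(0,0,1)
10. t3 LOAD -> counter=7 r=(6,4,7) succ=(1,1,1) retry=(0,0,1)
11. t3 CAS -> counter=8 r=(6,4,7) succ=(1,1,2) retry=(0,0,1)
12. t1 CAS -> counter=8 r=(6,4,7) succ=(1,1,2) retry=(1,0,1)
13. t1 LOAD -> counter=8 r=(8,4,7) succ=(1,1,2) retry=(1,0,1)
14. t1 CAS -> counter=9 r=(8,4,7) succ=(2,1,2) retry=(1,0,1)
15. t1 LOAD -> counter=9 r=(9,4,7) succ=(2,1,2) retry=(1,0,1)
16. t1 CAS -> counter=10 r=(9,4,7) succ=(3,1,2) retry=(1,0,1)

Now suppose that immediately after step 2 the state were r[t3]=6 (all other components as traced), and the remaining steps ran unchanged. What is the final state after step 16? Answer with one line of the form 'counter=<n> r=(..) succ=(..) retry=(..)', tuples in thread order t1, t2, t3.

state after step 2 := counter=4 r=(0,4,6) succ=(0,0,0) retry=(0,0,0)
3. t2 CAS -> counter=5 r=(0,4,6) succ=(0,1,0) retry=(0,0,0)
4. t1 LOAD -> counter=5 r=(5,4,6) succ=(0,1,0) retry=(0,0,0)
5. t1 CAS -> counter=6 r=(5,4,6) succ=(1,1,0) retry=(0,0,0)
6. t3 CAS -> counter=7 r=(5,4,6) succ=(1,1,1) retry=(0,0,0)
7. t3 LOAD -> counter=7 r=(5,4,7) succ=(1,1,1) retry=(0,0,0)
8. t1 LOAD -> counter=7 r=(7,4,7) succ=(1,1,1) retry=(0,0,0)
9. t3 CAS -> counter=8 r=(7,4,7) succ=(1,1,2) retry=(0,0,0)
10. t3 LOAD -> counter=8 r=(7,4,8) succ=(1,1,2) retry=(0,0,0)
11. t3 CAS -> counter=9 r=(7,4,8) succ=(1,1,3) retry=(0,0,0)
12. t1 CAS -> counter=9 r=(7,4,8) succ=(1,1,3) retry=(1,0,0)
13. t1 LOAD -> counter=9 r=(9,4,8) succ=(1,1,3) retry=(1,0,0)
14. t1 CAS -> counter=10 r=(9,4,8) succ=(2,1,3) retry=(1,0,0)
15. t1 LOAD -> counter=10 r=(10,4,8) succ=(2,1,3) retry=(1,0,0)
16. t1 CAS -> counter=11 r=(10,4,8) succ=(3,1,3) retry=(1,0,0)

counter=11 r=(10,4,8) succ=(3,1,3) retry=(1,0,0)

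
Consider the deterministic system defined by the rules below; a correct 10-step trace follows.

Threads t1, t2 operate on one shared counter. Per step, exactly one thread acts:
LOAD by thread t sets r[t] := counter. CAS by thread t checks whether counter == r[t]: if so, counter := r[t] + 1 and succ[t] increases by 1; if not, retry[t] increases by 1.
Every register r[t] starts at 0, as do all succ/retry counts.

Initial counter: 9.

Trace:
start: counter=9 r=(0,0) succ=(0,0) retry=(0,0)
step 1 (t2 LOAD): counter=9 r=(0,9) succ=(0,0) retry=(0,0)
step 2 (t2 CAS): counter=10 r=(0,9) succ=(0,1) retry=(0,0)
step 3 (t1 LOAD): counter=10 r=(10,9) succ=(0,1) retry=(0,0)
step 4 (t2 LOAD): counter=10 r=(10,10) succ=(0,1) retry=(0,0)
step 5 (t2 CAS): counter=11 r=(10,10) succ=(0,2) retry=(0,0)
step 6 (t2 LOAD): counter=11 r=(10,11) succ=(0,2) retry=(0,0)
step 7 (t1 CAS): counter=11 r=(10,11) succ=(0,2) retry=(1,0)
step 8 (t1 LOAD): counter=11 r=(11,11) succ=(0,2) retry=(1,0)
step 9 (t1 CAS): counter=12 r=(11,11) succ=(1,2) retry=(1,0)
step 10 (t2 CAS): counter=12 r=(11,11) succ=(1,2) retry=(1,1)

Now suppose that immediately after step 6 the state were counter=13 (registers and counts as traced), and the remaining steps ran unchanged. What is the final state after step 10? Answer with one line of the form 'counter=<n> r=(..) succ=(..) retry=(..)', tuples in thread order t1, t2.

counter=14 r=(13,11) succ=(1,2) retry=(1,1)

state after step 6 := counter=13 r=(10,11) succ=(0,2) retry=(0,0)
step 7 (t1 CAS): counter=13 r=(10,11) succ=(0,2) retry=(1,0)
step 8 (t1 LOAD): counter=13 r=(13,11) succ=(0,2) retry=(1,0)
step 9 (t1 CAS): counter=14 r=(13,11) succ=(1,2) retry=(1,0)
step 10 (t2 CAS): counter=14 r=(13,11) succ=(1,2) retry=(1,1)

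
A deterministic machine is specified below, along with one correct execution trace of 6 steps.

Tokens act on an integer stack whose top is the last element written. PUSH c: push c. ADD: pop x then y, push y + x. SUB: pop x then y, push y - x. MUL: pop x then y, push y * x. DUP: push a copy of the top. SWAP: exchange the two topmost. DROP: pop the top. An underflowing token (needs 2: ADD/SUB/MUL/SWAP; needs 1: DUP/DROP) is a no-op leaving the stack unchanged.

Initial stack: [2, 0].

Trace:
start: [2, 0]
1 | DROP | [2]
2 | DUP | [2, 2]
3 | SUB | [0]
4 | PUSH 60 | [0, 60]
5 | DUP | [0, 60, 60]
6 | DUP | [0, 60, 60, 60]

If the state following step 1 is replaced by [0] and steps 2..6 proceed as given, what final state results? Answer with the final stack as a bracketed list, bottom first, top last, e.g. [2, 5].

[0, 60, 60, 60]

state after step 1 := [0]
2 | DUP | [0, 0]
3 | SUB | [0]
4 | PUSH 60 | [0, 60]
5 | DUP | [0, 60, 60]
6 | DUP | [0, 60, 60, 60]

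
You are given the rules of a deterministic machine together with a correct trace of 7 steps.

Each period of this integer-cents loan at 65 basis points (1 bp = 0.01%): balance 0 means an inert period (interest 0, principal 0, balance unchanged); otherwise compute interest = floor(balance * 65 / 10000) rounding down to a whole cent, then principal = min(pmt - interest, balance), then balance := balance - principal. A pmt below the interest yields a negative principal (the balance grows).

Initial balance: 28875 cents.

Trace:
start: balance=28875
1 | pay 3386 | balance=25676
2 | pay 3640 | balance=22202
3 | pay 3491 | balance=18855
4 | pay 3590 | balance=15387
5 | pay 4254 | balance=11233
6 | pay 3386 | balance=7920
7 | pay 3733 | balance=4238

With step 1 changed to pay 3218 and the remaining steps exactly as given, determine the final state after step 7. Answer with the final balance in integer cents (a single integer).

4412

(re-executing from step 1 with the substitution; state before step 1: balance=28875)
1 | pay 3218 | balance=25844
2 | pay 3640 | balance=22371
3 | pay 3491 | balance=19025
4 | pay 3590 | balance=15558
5 | pay 4254 | balance=11405
6 | pay 3386 | balance=8093
7 | pay 3733 | balance=4412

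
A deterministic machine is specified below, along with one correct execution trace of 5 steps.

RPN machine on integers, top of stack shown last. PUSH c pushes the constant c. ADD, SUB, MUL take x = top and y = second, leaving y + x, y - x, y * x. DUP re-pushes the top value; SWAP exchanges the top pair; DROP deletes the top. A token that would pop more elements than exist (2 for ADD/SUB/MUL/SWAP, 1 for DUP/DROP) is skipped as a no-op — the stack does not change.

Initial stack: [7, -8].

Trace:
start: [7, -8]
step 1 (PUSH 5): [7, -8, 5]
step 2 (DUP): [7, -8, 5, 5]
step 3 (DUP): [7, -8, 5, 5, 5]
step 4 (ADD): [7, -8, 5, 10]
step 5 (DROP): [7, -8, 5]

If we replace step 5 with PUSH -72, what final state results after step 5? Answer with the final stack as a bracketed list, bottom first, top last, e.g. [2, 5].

(re-executing from step 5 with the substitution; state before step 5: [7, -8, 5, 10])
step 5 (PUSH -72): [7, -8, 5, 10, -72]

[7, -8, 5, 10, -72]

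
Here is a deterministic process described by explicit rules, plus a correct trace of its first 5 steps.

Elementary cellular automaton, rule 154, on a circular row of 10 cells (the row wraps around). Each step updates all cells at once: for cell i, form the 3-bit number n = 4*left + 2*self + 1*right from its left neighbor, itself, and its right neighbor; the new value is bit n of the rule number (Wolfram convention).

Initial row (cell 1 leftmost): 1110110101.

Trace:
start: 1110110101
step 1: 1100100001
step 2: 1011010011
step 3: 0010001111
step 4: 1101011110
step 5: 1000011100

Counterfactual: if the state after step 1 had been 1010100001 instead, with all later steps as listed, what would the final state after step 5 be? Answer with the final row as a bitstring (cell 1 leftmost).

state after step 1 := 1010100001
step 2: 0000010011
step 3: 1000101110
step 4: 0101001100
step 5: 1000111010

1000111010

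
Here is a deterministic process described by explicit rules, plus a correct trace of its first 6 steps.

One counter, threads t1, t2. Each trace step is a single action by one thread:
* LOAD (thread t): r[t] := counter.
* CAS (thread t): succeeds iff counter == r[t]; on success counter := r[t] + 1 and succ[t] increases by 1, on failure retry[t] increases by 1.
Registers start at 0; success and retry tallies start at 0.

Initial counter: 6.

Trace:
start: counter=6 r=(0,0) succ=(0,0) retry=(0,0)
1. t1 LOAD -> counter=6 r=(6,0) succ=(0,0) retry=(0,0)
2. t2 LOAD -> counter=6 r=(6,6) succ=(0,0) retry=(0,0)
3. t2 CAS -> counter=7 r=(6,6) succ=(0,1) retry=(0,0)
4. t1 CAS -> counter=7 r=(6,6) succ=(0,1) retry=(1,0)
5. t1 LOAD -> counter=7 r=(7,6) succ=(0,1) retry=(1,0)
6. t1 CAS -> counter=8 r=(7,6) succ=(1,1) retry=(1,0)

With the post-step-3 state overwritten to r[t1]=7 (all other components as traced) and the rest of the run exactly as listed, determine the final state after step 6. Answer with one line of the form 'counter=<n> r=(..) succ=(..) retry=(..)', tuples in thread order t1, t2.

counter=9 r=(8,6) succ=(2,1) retry=(0,0)

state after step 3 := counter=7 r=(7,6) succ=(0,1) retry=(0,0)
4. t1 CAS -> counter=8 r=(7,6) succ=(1,1) retry=(0,0)
5. t1 LOAD -> counter=8 r=(8,6) succ=(1,1) retry=(0,0)
6. t1 CAS -> counter=9 r=(8,6) succ=(2,1) retry=(0,0)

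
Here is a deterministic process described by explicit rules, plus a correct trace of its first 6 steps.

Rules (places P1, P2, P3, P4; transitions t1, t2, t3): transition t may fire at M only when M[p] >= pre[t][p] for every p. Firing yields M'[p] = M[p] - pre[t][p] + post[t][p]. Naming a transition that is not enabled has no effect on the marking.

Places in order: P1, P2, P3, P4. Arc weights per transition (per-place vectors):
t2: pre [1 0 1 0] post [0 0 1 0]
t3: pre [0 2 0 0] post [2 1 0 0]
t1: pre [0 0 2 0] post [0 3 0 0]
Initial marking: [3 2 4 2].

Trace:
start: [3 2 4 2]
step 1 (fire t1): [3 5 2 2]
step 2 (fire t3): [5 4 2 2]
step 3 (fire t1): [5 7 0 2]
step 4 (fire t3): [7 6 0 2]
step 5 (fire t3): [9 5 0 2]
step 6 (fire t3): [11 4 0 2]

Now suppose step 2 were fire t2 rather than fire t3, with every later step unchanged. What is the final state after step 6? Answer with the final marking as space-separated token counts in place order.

8 5 0 2

(re-executing from step 2 with the substitution; state before step 2: [3 5 2 2])
step 2 (fire t2): [2 5 2 2]
step 3 (fire t1): [2 8 0 2]
step 4 (fire t3): [4 7 0 2]
step 5 (fire t3): [6 6 0 2]
step 6 (fire t3): [8 5 0 2]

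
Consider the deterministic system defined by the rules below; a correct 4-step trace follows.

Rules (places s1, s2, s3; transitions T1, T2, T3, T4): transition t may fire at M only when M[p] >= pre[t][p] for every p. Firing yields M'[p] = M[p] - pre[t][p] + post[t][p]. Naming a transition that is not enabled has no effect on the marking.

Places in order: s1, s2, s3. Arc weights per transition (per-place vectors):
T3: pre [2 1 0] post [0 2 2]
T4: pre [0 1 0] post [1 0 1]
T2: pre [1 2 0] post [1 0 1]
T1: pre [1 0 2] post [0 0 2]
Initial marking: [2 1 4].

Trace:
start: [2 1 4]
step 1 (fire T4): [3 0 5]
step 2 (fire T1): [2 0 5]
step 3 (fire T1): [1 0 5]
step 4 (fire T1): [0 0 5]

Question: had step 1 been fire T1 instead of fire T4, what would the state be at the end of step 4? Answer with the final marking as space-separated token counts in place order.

0 1 4

(re-executing from step 1 with the substitution; state before step 1: [2 1 4])
step 1 (fire T1): [1 1 4]
step 2 (fire T1): [0 1 4]
step 3 (fire T1): [0 1 4]
step 4 (fire T1): [0 1 4]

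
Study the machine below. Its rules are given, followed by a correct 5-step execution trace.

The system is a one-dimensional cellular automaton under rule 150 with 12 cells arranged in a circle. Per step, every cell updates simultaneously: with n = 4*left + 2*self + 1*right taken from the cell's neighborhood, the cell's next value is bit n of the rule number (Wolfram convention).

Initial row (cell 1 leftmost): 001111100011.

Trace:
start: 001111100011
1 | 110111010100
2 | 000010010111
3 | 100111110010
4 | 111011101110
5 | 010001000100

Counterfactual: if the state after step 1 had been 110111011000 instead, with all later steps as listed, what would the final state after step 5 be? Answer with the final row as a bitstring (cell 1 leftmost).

state after step 1 := 110111011000
2 | 000010000101
3 | 100111001101
4 | 011010110000
5 | 100010001000

100010001000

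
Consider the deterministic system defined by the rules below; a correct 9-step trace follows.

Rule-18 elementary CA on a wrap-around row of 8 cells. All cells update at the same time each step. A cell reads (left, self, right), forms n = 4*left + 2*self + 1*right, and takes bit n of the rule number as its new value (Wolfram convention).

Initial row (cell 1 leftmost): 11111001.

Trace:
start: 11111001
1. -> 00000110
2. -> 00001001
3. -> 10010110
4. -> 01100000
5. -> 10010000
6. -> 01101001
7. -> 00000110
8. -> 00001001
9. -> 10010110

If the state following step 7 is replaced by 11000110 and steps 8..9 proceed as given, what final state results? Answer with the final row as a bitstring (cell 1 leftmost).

state after step 7 := 11000110
8. -> 00101000
9. -> 01000100

01000100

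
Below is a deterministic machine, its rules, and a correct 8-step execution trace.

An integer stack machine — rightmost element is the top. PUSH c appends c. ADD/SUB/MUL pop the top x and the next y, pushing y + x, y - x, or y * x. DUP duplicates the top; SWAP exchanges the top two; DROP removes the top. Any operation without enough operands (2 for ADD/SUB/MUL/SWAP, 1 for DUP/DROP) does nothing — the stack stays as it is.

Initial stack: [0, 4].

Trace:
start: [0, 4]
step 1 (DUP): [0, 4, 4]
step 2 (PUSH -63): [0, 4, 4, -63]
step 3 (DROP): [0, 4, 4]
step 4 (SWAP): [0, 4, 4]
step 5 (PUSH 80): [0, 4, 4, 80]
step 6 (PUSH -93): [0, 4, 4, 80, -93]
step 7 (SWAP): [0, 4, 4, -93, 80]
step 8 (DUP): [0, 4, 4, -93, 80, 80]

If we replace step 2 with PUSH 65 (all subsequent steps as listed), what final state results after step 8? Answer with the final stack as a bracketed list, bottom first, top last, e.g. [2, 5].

(re-executing from step 2 with the substitution; state before step 2: [0, 4, 4])
step 2 (PUSH 65): [0, 4, 4, 65]
step 3 (DROP): [0, 4, 4]
step 4 (SWAP): [0, 4, 4]
step 5 (PUSH 80): [0, 4, 4, 80]
step 6 (PUSH -93): [0, 4, 4, 80, -93]
step 7 (SWAP): [0, 4, 4, -93, 80]
step 8 (DUP): [0, 4, 4, -93, 80, 80]

[0, 4, 4, -93, 80, 80]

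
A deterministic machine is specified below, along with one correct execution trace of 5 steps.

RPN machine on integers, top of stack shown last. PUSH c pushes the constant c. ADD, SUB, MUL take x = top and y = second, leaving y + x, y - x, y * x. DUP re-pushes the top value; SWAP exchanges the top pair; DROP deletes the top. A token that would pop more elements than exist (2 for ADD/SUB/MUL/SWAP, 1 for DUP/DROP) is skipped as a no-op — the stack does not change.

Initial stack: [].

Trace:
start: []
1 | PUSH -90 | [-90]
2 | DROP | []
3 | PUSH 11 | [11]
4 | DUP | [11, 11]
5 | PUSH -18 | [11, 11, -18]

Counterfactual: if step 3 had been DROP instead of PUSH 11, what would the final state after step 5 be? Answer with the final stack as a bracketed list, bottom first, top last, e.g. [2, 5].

[-18]

(re-executing from step 3 with the substitution; state before step 3: [])
3 | DROP | []
4 | DUP | []
5 | PUSH -18 | [-18]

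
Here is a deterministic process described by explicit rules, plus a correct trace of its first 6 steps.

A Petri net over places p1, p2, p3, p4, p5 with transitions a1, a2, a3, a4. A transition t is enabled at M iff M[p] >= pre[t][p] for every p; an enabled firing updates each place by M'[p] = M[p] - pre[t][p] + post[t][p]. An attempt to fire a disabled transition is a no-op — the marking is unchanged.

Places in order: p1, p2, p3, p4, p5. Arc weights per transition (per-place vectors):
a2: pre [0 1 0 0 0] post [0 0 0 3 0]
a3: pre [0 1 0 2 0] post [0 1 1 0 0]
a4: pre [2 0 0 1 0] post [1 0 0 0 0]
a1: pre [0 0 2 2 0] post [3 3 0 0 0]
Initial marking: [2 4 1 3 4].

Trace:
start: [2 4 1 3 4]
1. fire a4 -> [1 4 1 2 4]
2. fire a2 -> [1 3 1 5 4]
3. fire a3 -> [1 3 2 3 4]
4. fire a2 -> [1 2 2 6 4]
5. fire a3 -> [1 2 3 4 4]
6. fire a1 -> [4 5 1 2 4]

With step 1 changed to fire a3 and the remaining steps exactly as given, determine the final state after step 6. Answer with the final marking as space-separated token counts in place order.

(re-executing from step 1 with the substitution; state before step 1: [2 4 1 3 4])
1. fire a3 -> [2 4 2 1 4]
2. fire a2 -> [2 3 2 4 4]
3. fire a3 -> [2 3 3 2 4]
4. fire a2 -> [2 2 3 5 4]
5. fire a3 -> [2 2 4 3 4]
6. fire a1 -> [5 5 2 1 4]

5 5 2 1 4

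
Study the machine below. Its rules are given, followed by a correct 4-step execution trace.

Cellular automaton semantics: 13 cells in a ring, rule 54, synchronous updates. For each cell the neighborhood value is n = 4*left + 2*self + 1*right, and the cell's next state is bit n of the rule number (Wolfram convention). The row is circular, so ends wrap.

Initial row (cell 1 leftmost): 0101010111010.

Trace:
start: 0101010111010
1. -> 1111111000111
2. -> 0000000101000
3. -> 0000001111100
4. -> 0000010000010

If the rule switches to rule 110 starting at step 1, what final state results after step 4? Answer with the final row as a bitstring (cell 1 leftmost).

(re-executing steps 1..4 under rule 110; state before step 1: 0101010111010)
1. -> 1111111101110
2. -> 1000000111011
3. -> 1000001101110
4. -> 1000011111011

1000011111011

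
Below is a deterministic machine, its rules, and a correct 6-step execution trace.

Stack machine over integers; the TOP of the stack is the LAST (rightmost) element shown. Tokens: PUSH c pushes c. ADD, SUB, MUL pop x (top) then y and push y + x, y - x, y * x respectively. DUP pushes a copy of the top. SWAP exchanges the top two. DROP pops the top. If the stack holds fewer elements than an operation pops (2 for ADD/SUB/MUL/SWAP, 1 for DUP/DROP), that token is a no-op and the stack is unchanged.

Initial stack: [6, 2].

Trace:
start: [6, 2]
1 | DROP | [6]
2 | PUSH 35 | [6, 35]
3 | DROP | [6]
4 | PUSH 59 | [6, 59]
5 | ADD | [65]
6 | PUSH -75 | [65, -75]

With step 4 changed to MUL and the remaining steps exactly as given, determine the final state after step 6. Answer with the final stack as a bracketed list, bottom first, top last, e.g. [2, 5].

(re-executing from step 4 with the substitution; state before step 4: [6])
4 | MUL | [6]
5 | ADD | [6]
6 | PUSH -75 | [6, -75]

[6, -75]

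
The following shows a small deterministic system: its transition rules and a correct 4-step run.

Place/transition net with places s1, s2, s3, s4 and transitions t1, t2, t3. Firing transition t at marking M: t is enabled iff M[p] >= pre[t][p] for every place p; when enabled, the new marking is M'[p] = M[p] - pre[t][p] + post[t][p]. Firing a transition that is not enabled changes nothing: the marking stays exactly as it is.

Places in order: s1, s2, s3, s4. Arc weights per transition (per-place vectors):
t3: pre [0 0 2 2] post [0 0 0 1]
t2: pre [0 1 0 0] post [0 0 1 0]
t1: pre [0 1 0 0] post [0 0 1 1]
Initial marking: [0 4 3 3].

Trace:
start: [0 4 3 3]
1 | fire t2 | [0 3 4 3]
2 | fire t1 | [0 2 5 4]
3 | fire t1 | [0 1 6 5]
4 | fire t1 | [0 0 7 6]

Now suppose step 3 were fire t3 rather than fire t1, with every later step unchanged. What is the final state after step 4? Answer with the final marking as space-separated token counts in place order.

(re-executing from step 3 with the substitution; state before step 3: [0 2 5 4])
3 | fire t3 | [0 2 3 3]
4 | fire t1 | [0 1 4 4]

0 1 4 4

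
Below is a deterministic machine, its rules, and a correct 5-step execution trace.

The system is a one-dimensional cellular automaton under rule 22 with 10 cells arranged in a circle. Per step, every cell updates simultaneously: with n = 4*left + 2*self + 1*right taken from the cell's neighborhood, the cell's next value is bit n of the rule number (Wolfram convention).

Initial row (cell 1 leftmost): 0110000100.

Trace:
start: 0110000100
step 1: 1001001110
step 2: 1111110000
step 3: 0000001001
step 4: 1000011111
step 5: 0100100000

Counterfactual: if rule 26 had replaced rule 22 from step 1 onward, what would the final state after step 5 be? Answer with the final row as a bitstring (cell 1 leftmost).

(re-executing steps 1..5 under rule 26; state before step 1: 0110000100)
step 1: 1101001010
step 2: 1000110000
step 3: 0101101001
step 4: 0001000110
step 5: 0010101101

0010101101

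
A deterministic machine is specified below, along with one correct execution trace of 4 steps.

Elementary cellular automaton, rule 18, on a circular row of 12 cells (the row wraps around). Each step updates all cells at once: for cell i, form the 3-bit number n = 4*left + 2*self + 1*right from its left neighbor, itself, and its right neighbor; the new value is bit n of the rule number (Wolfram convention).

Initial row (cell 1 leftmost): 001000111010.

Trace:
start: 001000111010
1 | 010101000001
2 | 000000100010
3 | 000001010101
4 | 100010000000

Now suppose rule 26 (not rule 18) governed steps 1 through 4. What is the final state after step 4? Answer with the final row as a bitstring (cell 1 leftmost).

100101011000

(re-executing steps 1..4 under rule 26; state before step 1: 001000111010)
1 | 010101100001
2 | 000001010010
3 | 000010001101
4 | 100101011000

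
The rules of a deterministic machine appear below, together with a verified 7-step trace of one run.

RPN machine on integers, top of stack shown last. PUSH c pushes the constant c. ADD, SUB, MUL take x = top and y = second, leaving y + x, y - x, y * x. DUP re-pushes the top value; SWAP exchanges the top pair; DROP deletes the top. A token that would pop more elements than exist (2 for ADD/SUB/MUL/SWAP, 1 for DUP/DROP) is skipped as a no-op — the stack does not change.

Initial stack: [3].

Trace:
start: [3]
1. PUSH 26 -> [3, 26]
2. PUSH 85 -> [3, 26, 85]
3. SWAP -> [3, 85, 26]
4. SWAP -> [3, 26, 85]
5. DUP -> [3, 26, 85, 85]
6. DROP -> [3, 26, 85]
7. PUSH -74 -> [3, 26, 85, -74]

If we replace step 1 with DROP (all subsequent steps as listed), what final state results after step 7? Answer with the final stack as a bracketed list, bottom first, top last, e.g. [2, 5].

[85, -74]

(re-executing from step 1 with the substitution; state before step 1: [3])
1. DROP -> []
2. PUSH 85 -> [85]
3. SWAP -> [85]
4. SWAP -> [85]
5. DUP -> [85, 85]
6. DROP -> [85]
7. PUSH -74 -> [85, -74]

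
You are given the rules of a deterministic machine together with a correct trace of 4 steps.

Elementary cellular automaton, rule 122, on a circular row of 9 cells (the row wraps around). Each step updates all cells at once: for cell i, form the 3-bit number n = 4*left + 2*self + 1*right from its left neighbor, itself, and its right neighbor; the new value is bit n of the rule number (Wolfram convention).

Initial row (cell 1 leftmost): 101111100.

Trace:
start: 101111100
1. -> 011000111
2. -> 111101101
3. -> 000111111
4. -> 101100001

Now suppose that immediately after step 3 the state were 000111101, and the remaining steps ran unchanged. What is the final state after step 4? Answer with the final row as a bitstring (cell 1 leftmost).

state after step 3 := 000111101
4. -> 101100110

101100110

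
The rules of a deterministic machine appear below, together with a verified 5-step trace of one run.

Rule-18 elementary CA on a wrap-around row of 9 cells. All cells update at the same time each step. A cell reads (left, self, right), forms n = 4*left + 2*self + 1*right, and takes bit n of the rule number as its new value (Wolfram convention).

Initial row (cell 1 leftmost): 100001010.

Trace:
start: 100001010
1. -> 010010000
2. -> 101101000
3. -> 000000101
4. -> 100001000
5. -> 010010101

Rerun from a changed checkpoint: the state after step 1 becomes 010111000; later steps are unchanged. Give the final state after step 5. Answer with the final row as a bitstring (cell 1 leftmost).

010001000

state after step 1 := 010111000
2. -> 100000100
3. -> 010001011
4. -> 001010000
5. -> 010001000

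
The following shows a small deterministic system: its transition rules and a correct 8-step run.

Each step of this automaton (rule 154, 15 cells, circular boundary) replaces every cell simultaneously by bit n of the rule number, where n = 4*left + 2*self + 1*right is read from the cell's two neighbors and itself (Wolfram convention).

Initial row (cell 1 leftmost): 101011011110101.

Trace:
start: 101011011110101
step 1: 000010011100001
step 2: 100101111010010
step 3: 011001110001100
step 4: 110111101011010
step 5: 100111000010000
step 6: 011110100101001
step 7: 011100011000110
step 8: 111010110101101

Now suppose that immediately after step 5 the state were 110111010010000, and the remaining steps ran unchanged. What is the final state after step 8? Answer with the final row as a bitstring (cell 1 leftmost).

state after step 5 := 110111010010000
step 6: 100110001101001
step 7: 011101011000111
step 8: 011000010101110

011000010101110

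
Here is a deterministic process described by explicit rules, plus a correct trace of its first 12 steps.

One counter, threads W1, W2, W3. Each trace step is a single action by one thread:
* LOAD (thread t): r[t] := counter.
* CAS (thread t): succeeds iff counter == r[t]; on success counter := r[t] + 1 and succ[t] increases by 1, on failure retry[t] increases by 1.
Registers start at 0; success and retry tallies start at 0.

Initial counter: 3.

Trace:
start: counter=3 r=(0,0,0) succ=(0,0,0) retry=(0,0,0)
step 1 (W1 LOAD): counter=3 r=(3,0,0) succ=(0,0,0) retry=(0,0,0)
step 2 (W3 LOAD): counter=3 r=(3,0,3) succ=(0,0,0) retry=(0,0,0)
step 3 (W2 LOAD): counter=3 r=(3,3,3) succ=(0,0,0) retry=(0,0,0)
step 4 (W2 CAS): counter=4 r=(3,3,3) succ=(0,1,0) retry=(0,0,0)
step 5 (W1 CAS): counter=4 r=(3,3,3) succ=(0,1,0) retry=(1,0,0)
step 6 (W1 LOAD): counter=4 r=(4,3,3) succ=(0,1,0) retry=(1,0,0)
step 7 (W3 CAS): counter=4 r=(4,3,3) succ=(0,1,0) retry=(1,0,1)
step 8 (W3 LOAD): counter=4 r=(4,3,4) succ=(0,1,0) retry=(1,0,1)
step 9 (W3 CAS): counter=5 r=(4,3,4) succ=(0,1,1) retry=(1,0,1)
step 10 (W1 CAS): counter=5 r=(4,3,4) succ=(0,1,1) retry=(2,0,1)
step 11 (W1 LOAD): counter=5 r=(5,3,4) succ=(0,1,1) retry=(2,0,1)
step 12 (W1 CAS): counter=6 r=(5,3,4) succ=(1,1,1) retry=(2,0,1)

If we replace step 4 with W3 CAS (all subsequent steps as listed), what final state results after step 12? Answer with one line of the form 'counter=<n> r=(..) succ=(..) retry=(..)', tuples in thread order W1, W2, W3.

(re-executing from step 4 with the substitution; state before step 4: counter=3 r=(3,3,3) succ=(0,0,0) retry=(0,0,0))
step 4 (W3 CAS): counter=4 r=(3,3,3) succ=(0,0,1) retry=(0,0,0)
step 5 (W1 CAS): counter=4 r=(3,3,3) succ=(0,0,1) retry=(1,0,0)
step 6 (W1 LOAD): counter=4 r=(4,3,3) succ=(0,0,1) retry=(1,0,0)
step 7 (W3 CAS): counter=4 r=(4,3,3) succ=(0,0,1) retry=(1,0,1)
step 8 (W3 LOAD): counter=4 r=(4,3,4) succ=(0,0,1) retry=(1,0,1)
step 9 (W3 CAS): counter=5 r=(4,3,4) succ=(0,0,2) retry=(1,0,1)
step 10 (W1 CAS): counter=5 r=(4,3,4) succ=(0,0,2) retry=(2,0,1)
step 11 (W1 LOAD): counter=5 r=(5,3,4) succ=(0,0,2) retry=(2,0,1)
step 12 (W1 CAS): counter=6 r=(5,3,4) succ=(1,0,2) retry=(2,0,1)

counter=6 r=(5,3,4) succ=(1,0,2) retry=(2,0,1)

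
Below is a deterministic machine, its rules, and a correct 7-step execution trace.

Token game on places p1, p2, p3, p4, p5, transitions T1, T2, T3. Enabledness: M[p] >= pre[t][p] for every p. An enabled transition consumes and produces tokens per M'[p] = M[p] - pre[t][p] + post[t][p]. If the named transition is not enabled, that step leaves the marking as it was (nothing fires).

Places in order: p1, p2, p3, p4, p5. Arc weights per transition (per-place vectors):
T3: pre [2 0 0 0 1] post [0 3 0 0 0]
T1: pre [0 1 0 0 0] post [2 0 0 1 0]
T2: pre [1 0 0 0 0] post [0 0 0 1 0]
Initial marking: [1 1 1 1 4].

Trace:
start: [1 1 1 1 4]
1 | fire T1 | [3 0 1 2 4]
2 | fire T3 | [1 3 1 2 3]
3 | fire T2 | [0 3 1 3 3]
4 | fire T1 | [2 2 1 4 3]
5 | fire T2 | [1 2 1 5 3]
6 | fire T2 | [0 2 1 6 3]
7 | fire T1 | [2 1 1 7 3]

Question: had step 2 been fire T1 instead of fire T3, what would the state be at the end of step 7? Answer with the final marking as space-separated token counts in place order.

(re-executing from step 2 with the substitution; state before step 2: [3 0 1 2 4])
2 | fire T1 | [3 0 1 2 4]
3 | fire T2 | [2 0 1 3 4]
4 | fire T1 | [2 0 1 3 4]
5 | fire T2 | [1 0 1 4 4]
6 | fire T2 | [0 0 1 5 4]
7 | fire T1 | [0 0 1 5 4]

0 0 1 5 4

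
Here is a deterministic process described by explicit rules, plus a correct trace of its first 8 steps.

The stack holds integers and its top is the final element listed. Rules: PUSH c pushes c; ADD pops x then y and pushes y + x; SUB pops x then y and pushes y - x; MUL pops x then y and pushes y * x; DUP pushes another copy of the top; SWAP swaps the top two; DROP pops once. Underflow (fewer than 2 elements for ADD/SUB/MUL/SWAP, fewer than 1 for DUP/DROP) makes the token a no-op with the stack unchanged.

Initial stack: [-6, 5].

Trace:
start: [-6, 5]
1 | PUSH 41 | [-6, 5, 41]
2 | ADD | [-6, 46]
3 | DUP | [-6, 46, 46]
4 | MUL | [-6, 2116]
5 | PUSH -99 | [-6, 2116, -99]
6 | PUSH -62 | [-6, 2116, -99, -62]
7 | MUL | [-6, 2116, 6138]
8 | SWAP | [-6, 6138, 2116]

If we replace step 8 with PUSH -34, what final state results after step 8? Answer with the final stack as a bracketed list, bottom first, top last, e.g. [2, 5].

[-6, 2116, 6138, -34]

(re-executing from step 8 with the substitution; state before step 8: [-6, 2116, 6138])
8 | PUSH -34 | [-6, 2116, 6138, -34]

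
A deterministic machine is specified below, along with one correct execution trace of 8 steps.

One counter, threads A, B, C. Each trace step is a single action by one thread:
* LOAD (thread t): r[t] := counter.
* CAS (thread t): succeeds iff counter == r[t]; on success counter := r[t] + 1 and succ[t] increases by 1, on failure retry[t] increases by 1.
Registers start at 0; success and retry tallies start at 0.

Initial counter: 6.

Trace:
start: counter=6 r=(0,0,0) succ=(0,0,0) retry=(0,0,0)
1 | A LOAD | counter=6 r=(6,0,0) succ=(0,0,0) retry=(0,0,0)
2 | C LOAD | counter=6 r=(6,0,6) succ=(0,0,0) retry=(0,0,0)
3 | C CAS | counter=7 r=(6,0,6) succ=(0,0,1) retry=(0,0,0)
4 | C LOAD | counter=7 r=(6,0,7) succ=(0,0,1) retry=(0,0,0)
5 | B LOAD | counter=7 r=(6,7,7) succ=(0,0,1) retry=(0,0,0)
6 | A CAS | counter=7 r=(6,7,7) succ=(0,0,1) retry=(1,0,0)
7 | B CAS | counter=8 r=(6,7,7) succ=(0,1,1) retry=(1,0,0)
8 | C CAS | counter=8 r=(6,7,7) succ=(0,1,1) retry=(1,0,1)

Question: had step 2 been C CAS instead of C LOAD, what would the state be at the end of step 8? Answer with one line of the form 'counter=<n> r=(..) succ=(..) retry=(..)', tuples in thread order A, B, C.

(re-executing from step 2 with the substitution; state before step 2: counter=6 r=(6,0,0) succ=(0,0,0) retry=(0,0,0))
2 | C CAS | counter=6 r=(6,0,0) succ=(0,0,0) retry=(0,0,1)
3 | C CAS | counter=6 r=(6,0,0) succ=(0,0,0) retry=(0,0,2)
4 | C LOAD | counter=6 r=(6,0,6) succ=(0,0,0) retry=(0,0,2)
5 | B LOAD | counter=6 r=(6,6,6) succ=(0,0,0) retry=(0,0,2)
6 | A CAS | counter=7 r=(6,6,6) succ=(1,0,0) retry=(0,0,2)
7 | B CAS | counter=7 r=(6,6,6) succ=(1,0,0) retry=(0,1,2)
8 | C CAS | counter=7 r=(6,6,6) succ=(1,0,0) retry=(0,1,3)

counter=7 r=(6,6,6) succ=(1,0,0) retry=(0,1,3)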